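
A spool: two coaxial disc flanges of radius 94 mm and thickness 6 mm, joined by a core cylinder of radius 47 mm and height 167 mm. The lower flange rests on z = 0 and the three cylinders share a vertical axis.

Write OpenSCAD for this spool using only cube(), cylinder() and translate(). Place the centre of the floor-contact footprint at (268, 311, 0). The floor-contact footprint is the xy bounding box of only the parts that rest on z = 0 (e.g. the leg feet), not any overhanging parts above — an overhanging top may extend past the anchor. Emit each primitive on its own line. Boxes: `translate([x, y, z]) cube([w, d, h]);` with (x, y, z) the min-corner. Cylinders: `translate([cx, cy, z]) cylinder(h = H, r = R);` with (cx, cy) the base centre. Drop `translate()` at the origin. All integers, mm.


translate([268, 311, 0]) cylinder(h = 6, r = 94);
translate([268, 311, 6]) cylinder(h = 167, r = 47);
translate([268, 311, 173]) cylinder(h = 6, r = 94);


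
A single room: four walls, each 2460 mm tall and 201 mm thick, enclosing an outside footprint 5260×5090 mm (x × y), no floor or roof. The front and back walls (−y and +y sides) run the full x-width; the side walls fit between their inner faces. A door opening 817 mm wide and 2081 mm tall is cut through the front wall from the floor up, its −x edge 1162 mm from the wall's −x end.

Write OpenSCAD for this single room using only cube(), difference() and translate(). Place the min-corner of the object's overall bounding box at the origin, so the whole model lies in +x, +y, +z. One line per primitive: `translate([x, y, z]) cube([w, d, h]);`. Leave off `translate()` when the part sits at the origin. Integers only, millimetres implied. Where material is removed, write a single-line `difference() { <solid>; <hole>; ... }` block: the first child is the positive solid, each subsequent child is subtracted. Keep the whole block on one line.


difference() { cube([5260, 201, 2460]); translate([1162, 0, 0]) cube([817, 201, 2081]); }
translate([0, 4889, 0]) cube([5260, 201, 2460]);
translate([0, 201, 0]) cube([201, 4688, 2460]);
translate([5059, 201, 0]) cube([201, 4688, 2460]);


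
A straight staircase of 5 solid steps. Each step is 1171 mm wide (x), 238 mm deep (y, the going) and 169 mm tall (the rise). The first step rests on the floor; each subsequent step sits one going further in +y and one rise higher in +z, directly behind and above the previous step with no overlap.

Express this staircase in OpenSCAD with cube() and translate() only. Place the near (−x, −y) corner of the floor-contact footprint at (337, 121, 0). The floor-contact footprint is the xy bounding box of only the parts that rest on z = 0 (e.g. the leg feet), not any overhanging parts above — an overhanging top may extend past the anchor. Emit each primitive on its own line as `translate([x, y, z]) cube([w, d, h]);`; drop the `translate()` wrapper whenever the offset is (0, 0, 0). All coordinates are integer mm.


translate([337, 121, 0]) cube([1171, 238, 169]);
translate([337, 359, 169]) cube([1171, 238, 169]);
translate([337, 597, 338]) cube([1171, 238, 169]);
translate([337, 835, 507]) cube([1171, 238, 169]);
translate([337, 1073, 676]) cube([1171, 238, 169]);


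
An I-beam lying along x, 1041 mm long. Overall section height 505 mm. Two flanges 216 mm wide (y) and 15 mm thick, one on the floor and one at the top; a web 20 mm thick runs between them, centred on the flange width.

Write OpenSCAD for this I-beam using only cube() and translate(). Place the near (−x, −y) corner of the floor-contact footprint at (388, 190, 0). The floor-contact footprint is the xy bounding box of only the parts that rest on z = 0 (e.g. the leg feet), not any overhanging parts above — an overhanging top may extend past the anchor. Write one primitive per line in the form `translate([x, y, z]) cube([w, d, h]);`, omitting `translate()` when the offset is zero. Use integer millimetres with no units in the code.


translate([388, 190, 0]) cube([1041, 216, 15]);
translate([388, 288, 15]) cube([1041, 20, 475]);
translate([388, 190, 490]) cube([1041, 216, 15]);


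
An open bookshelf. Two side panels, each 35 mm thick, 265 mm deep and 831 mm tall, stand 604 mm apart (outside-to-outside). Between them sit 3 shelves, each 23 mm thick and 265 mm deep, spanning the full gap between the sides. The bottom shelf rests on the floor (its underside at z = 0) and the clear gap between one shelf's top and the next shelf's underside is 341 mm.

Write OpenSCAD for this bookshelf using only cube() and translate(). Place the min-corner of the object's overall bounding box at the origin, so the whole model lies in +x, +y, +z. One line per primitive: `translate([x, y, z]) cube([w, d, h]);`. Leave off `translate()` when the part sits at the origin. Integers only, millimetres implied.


cube([35, 265, 831]);
translate([569, 0, 0]) cube([35, 265, 831]);
translate([35, 0, 0]) cube([534, 265, 23]);
translate([35, 0, 364]) cube([534, 265, 23]);
translate([35, 0, 728]) cube([534, 265, 23]);


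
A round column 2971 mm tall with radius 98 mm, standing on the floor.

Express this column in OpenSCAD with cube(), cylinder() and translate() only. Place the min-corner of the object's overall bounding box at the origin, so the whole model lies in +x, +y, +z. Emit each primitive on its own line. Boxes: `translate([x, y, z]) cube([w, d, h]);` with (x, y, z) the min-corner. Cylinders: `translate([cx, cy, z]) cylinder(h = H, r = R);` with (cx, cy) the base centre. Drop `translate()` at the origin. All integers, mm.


translate([98, 98, 0]) cylinder(h = 2971, r = 98);


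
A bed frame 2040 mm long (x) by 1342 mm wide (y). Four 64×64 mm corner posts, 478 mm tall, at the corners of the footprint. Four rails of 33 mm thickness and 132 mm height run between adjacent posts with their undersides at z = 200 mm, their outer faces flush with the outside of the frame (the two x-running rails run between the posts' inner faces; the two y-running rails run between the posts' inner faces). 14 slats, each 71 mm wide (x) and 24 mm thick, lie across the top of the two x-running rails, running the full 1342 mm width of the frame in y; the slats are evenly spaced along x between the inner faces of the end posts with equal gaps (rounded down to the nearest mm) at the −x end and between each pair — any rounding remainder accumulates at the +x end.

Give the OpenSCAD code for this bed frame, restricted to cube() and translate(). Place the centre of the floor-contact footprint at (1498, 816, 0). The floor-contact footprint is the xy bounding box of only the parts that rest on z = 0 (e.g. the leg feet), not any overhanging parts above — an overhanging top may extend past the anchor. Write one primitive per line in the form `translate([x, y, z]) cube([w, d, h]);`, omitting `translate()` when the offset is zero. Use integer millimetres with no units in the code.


translate([478, 145, 0]) cube([64, 64, 478]);
translate([478, 1423, 0]) cube([64, 64, 478]);
translate([2454, 145, 0]) cube([64, 64, 478]);
translate([2454, 1423, 0]) cube([64, 64, 478]);
translate([542, 145, 200]) cube([1912, 33, 132]);
translate([542, 1454, 200]) cube([1912, 33, 132]);
translate([478, 209, 200]) cube([33, 1214, 132]);
translate([2485, 209, 200]) cube([33, 1214, 132]);
translate([603, 145, 332]) cube([71, 1342, 24]);
translate([735, 145, 332]) cube([71, 1342, 24]);
translate([867, 145, 332]) cube([71, 1342, 24]);
translate([999, 145, 332]) cube([71, 1342, 24]);
translate([1131, 145, 332]) cube([71, 1342, 24]);
translate([1263, 145, 332]) cube([71, 1342, 24]);
translate([1395, 145, 332]) cube([71, 1342, 24]);
translate([1527, 145, 332]) cube([71, 1342, 24]);
translate([1659, 145, 332]) cube([71, 1342, 24]);
translate([1791, 145, 332]) cube([71, 1342, 24]);
translate([1923, 145, 332]) cube([71, 1342, 24]);
translate([2055, 145, 332]) cube([71, 1342, 24]);
translate([2187, 145, 332]) cube([71, 1342, 24]);
translate([2319, 145, 332]) cube([71, 1342, 24]);


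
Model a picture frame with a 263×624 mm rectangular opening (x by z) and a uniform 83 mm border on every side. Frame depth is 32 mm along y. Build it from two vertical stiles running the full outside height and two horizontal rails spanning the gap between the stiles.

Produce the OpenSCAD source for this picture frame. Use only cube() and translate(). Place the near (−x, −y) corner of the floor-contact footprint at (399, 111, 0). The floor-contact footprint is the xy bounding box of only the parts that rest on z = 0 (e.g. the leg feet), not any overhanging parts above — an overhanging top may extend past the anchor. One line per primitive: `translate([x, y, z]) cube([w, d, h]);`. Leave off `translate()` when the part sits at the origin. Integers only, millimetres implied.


translate([399, 111, 0]) cube([83, 32, 790]);
translate([745, 111, 0]) cube([83, 32, 790]);
translate([482, 111, 0]) cube([263, 32, 83]);
translate([482, 111, 707]) cube([263, 32, 83]);


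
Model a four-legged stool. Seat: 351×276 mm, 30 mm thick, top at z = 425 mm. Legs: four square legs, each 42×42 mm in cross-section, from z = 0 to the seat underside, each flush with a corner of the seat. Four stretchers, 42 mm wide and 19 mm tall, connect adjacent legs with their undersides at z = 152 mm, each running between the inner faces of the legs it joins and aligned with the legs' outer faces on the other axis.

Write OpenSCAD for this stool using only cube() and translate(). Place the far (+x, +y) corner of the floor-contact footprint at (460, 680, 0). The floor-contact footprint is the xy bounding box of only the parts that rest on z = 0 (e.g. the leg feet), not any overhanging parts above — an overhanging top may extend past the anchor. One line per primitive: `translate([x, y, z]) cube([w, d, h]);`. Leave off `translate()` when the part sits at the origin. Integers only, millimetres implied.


translate([109, 404, 395]) cube([351, 276, 30]);
translate([109, 404, 0]) cube([42, 42, 395]);
translate([418, 404, 0]) cube([42, 42, 395]);
translate([109, 638, 0]) cube([42, 42, 395]);
translate([418, 638, 0]) cube([42, 42, 395]);
translate([151, 404, 152]) cube([267, 42, 19]);
translate([151, 638, 152]) cube([267, 42, 19]);
translate([109, 446, 152]) cube([42, 192, 19]);
translate([418, 446, 152]) cube([42, 192, 19]);


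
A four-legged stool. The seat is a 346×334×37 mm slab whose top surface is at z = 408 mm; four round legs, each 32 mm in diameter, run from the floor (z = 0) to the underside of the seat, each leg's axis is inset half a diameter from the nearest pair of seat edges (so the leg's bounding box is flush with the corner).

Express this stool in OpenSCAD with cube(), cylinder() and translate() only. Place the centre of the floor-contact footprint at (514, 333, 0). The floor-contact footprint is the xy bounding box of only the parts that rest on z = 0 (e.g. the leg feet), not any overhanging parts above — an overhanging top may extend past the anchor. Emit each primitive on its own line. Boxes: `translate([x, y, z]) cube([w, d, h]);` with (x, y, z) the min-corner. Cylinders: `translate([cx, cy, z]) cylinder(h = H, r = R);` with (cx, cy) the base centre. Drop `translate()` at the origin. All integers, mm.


translate([341, 166, 371]) cube([346, 334, 37]);
translate([357, 182, 0]) cylinder(h = 371, r = 16);
translate([671, 182, 0]) cylinder(h = 371, r = 16);
translate([357, 484, 0]) cylinder(h = 371, r = 16);
translate([671, 484, 0]) cylinder(h = 371, r = 16);


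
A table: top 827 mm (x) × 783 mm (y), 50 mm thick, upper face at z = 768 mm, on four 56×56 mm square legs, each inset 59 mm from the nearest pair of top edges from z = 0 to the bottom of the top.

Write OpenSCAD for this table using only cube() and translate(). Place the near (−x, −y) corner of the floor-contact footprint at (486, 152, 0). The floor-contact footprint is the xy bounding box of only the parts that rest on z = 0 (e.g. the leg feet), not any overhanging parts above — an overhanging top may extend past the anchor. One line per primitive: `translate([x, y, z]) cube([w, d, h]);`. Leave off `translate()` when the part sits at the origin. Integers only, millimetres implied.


translate([427, 93, 718]) cube([827, 783, 50]);
translate([486, 152, 0]) cube([56, 56, 718]);
translate([1139, 152, 0]) cube([56, 56, 718]);
translate([486, 761, 0]) cube([56, 56, 718]);
translate([1139, 761, 0]) cube([56, 56, 718]);


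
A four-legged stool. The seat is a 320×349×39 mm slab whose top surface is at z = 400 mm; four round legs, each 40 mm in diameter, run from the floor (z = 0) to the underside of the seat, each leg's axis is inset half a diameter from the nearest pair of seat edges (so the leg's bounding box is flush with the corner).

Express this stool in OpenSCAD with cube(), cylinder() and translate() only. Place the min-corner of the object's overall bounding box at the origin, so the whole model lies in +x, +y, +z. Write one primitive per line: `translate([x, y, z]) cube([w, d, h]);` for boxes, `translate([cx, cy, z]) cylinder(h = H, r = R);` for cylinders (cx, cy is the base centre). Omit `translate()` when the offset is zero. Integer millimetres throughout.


translate([0, 0, 361]) cube([320, 349, 39]);
translate([20, 20, 0]) cylinder(h = 361, r = 20);
translate([300, 20, 0]) cylinder(h = 361, r = 20);
translate([20, 329, 0]) cylinder(h = 361, r = 20);
translate([300, 329, 0]) cylinder(h = 361, r = 20);


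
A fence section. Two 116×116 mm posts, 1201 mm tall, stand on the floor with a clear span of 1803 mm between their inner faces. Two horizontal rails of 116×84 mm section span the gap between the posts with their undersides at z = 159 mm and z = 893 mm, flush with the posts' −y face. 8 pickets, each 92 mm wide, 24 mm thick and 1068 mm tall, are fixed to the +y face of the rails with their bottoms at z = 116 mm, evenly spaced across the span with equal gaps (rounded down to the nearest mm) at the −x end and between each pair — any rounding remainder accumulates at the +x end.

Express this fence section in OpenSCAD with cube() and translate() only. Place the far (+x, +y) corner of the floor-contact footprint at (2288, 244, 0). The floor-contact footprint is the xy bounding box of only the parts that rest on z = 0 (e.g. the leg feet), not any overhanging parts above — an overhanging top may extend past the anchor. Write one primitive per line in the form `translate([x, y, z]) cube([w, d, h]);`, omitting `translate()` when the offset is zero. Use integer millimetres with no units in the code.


translate([253, 128, 0]) cube([116, 116, 1201]);
translate([2172, 128, 0]) cube([116, 116, 1201]);
translate([369, 128, 159]) cube([1803, 116, 84]);
translate([369, 128, 893]) cube([1803, 116, 84]);
translate([487, 244, 116]) cube([92, 24, 1068]);
translate([697, 244, 116]) cube([92, 24, 1068]);
translate([907, 244, 116]) cube([92, 24, 1068]);
translate([1117, 244, 116]) cube([92, 24, 1068]);
translate([1327, 244, 116]) cube([92, 24, 1068]);
translate([1537, 244, 116]) cube([92, 24, 1068]);
translate([1747, 244, 116]) cube([92, 24, 1068]);
translate([1957, 244, 116]) cube([92, 24, 1068]);


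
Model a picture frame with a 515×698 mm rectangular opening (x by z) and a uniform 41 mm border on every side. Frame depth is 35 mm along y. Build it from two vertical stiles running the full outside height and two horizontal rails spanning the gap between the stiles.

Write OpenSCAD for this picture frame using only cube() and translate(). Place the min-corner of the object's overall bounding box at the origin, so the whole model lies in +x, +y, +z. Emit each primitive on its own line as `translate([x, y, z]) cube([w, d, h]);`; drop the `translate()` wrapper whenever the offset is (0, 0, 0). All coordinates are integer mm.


cube([41, 35, 780]);
translate([556, 0, 0]) cube([41, 35, 780]);
translate([41, 0, 0]) cube([515, 35, 41]);
translate([41, 0, 739]) cube([515, 35, 41]);


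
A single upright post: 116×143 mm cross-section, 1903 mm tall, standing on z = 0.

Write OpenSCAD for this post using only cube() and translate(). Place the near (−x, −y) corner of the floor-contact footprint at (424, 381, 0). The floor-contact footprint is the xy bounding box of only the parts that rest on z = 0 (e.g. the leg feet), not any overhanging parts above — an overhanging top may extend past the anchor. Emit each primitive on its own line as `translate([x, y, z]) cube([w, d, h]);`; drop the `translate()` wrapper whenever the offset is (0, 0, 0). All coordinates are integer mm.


translate([424, 381, 0]) cube([116, 143, 1903]);


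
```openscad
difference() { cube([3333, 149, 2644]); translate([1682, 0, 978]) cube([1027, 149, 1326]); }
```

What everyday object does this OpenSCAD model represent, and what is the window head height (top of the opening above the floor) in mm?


A wall with a window opening. The window head height is 2304 mm.

A wall with a rectangular opening subtracted — a window. Sill at z = 978, opening 1326 mm tall, so the head is at 978 + 1326 = 2304 mm.


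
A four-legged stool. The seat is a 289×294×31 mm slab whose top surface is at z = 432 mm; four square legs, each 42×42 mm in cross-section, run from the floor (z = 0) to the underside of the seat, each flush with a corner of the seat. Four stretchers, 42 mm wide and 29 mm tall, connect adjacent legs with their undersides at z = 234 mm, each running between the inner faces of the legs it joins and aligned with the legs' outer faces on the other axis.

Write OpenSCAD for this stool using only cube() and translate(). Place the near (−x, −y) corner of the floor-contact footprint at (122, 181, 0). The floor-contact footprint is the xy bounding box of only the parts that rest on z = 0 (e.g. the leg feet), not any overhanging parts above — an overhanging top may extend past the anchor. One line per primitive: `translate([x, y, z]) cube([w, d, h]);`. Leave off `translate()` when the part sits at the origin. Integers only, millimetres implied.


translate([122, 181, 401]) cube([289, 294, 31]);
translate([122, 181, 0]) cube([42, 42, 401]);
translate([369, 181, 0]) cube([42, 42, 401]);
translate([122, 433, 0]) cube([42, 42, 401]);
translate([369, 433, 0]) cube([42, 42, 401]);
translate([164, 181, 234]) cube([205, 42, 29]);
translate([164, 433, 234]) cube([205, 42, 29]);
translate([122, 223, 234]) cube([42, 210, 29]);
translate([369, 223, 234]) cube([42, 210, 29]);


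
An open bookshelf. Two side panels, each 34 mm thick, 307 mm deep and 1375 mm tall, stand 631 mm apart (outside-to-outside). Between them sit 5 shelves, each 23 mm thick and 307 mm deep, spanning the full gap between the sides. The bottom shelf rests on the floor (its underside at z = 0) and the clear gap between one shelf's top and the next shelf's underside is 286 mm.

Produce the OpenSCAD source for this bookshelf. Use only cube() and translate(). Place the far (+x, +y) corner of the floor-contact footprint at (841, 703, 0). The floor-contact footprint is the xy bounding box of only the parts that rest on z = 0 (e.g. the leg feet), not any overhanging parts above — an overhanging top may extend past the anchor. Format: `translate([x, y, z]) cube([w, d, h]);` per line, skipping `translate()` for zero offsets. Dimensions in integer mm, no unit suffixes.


translate([210, 396, 0]) cube([34, 307, 1375]);
translate([807, 396, 0]) cube([34, 307, 1375]);
translate([244, 396, 0]) cube([563, 307, 23]);
translate([244, 396, 309]) cube([563, 307, 23]);
translate([244, 396, 618]) cube([563, 307, 23]);
translate([244, 396, 927]) cube([563, 307, 23]);
translate([244, 396, 1236]) cube([563, 307, 23]);


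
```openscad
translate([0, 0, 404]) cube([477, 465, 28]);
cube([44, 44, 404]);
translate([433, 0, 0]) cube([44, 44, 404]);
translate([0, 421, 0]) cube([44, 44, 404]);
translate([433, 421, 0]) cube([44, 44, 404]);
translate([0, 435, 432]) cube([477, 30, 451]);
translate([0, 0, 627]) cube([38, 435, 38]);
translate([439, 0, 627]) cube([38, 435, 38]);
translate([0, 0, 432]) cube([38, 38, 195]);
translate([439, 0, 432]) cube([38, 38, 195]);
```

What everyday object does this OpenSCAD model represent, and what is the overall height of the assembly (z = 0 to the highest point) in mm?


A chair. The overall height is 883 mm.

A slab on four corner posts with a tall panel at the back — a chair. The seat slab sits at z = 404 with thickness 28, and the 451 mm backrest starts at the seat top, so the overall height is 404 + 28 + 451 = 883 mm.


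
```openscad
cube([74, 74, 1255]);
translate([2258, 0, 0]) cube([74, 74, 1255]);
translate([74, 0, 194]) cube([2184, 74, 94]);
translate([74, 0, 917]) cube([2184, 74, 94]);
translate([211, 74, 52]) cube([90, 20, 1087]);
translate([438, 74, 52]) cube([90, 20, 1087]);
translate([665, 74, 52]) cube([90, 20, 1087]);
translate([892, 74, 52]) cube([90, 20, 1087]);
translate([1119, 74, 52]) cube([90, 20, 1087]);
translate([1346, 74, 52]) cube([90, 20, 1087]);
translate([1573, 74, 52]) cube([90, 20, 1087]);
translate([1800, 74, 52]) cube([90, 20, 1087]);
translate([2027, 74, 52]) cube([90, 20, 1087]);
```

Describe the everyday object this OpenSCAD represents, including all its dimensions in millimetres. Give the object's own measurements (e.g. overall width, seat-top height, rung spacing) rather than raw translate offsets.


A fence section. Two 74×74 mm posts, 1255 mm tall, stand on the floor with a clear span of 2184 mm between their inner faces. Two horizontal rails of 74×94 mm section span the gap between the posts with their undersides at z = 194 mm and z = 917 mm, flush with the posts' −y face. 9 pickets, each 90 mm wide, 20 mm thick and 1087 mm tall, are fixed to the +y face of the rails with their bottoms at z = 52 mm, spaced across the span with a 137 mm gap after the −x post and between neighbouring pickets, with 141 mm left before the +x post.


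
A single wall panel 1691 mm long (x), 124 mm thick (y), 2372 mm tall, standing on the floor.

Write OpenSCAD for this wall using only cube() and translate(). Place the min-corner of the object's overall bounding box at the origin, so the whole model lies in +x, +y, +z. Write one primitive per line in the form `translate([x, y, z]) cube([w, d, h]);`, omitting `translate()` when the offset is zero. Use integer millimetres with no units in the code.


cube([1691, 124, 2372]);


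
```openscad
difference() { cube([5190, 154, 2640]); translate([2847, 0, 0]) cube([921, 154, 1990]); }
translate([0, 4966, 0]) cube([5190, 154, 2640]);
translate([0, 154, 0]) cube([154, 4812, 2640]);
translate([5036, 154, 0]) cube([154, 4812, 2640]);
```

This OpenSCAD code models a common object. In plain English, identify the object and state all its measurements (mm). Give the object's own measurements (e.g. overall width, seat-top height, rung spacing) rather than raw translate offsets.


A single room: four walls, each 2640 mm tall and 154 mm thick, enclosing an outside footprint 5190×5120 mm (x × y), no floor or roof. The front and back walls (−y and +y sides) run the full x-width; the side walls fit between their inner faces. A door opening 921 mm wide and 1990 mm tall is cut through the front wall from the floor up, its −x edge 2847 mm from the wall's −x end.


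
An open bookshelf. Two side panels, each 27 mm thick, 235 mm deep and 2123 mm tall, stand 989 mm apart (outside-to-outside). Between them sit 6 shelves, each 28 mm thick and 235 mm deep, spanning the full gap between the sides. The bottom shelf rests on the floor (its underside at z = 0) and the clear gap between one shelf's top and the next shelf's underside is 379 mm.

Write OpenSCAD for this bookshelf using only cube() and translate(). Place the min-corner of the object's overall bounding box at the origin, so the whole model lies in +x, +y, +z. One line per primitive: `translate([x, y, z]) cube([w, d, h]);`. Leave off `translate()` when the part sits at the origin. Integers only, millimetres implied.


cube([27, 235, 2123]);
translate([962, 0, 0]) cube([27, 235, 2123]);
translate([27, 0, 0]) cube([935, 235, 28]);
translate([27, 0, 407]) cube([935, 235, 28]);
translate([27, 0, 814]) cube([935, 235, 28]);
translate([27, 0, 1221]) cube([935, 235, 28]);
translate([27, 0, 1628]) cube([935, 235, 28]);
translate([27, 0, 2035]) cube([935, 235, 28]);


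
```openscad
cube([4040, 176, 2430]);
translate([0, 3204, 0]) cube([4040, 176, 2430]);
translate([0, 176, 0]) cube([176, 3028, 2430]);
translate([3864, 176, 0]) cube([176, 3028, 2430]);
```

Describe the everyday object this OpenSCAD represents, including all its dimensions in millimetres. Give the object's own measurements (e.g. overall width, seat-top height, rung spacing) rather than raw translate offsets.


The wall frame of a small rectangular building: four walls, each 2430 mm tall and 176 mm thick, enclosing a footprint 4040 mm (x) by 3380 mm (y) outside-to-outside, with no floor or roof. The front and back walls (the −y and +y sides) span the full width; the two side walls fit between them.


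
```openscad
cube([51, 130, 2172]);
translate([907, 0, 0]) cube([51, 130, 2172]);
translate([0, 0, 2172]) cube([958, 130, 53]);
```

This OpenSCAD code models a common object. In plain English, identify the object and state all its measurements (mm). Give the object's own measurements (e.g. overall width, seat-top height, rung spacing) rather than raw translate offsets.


A door frame. The clear opening is 856 mm wide and 2172 mm high. Two 51 mm wide jambs, 130 mm deep, stand either side of the opening from the floor to the top of the opening. A 53 mm thick head sits across the top of both jambs, spanning the full outside width of the frame.


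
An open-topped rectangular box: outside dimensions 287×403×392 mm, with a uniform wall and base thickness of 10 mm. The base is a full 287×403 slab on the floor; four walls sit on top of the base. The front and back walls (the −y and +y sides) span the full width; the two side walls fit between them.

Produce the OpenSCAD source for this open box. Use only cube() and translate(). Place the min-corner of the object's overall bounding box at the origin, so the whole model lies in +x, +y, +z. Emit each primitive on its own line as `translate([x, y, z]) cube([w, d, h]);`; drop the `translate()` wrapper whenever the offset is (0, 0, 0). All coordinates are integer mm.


cube([287, 403, 10]);
translate([0, 0, 10]) cube([287, 10, 382]);
translate([0, 393, 10]) cube([287, 10, 382]);
translate([0, 10, 10]) cube([10, 383, 382]);
translate([277, 10, 10]) cube([10, 383, 382]);


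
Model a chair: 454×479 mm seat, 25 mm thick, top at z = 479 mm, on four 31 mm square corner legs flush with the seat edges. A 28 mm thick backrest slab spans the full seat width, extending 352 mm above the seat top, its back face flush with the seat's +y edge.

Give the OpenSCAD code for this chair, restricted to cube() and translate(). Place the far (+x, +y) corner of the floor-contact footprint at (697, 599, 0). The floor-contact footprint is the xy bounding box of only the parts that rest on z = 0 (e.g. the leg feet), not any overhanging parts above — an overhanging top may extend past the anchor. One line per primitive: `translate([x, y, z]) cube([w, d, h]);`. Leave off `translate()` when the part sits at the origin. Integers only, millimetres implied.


translate([243, 120, 454]) cube([454, 479, 25]);
translate([243, 120, 0]) cube([31, 31, 454]);
translate([666, 120, 0]) cube([31, 31, 454]);
translate([243, 568, 0]) cube([31, 31, 454]);
translate([666, 568, 0]) cube([31, 31, 454]);
translate([243, 571, 479]) cube([454, 28, 352]);


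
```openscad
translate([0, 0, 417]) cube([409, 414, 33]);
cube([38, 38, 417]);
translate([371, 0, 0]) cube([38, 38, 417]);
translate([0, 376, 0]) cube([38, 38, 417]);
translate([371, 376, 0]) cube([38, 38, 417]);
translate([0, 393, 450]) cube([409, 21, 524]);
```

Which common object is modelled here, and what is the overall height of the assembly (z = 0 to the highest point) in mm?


A chair. The overall height is 974 mm.

A slab on four corner posts with a tall panel at the back — a chair. The seat slab sits at z = 417 with thickness 33, and the 524 mm backrest starts at the seat top, so the overall height is 417 + 33 + 524 = 974 mm.


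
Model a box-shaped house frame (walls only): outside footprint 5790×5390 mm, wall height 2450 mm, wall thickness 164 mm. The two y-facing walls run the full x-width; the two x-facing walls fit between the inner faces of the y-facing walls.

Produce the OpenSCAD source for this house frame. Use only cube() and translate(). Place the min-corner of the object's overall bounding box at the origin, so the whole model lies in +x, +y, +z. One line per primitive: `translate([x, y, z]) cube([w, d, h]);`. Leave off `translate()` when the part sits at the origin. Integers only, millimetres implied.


cube([5790, 164, 2450]);
translate([0, 5226, 0]) cube([5790, 164, 2450]);
translate([0, 164, 0]) cube([164, 5062, 2450]);
translate([5626, 164, 0]) cube([164, 5062, 2450]);


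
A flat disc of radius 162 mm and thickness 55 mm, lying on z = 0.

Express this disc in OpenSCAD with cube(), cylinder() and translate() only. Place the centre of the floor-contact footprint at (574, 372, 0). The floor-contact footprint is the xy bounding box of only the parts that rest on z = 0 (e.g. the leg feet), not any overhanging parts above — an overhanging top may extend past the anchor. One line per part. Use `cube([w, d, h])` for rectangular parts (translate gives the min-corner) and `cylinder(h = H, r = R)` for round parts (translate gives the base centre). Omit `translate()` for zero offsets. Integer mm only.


translate([574, 372, 0]) cylinder(h = 55, r = 162);


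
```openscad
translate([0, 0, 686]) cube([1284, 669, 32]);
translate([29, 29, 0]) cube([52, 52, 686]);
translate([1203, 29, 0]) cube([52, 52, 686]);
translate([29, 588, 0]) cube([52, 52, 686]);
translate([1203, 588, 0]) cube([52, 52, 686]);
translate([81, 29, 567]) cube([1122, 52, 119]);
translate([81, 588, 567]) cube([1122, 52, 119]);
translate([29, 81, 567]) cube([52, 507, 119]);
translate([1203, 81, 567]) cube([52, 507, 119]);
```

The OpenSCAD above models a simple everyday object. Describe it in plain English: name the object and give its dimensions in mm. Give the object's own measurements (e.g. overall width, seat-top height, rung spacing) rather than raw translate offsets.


A table: top 1284 mm (x) × 669 mm (y), 32 mm thick, upper face at z = 718 mm, on four 52×52 mm square legs, each inset 29 mm from the nearest pair of top edges from z = 0 to the bottom of the top. Four apron rails, 52 mm thick and 119 mm tall, run between adjacent legs with their top edges flush with the underside of the top and their outer faces flush with the legs' outer faces.


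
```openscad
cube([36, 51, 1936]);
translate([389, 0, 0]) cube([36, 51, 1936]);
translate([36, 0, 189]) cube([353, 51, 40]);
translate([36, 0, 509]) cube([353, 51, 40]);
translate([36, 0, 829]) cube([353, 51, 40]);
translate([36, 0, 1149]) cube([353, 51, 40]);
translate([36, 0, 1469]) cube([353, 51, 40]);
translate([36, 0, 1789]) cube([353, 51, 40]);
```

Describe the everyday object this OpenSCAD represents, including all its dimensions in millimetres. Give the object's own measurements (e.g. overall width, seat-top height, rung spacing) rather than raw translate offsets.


A straight ladder. Two 36×51 mm vertical rails, 1936 mm tall, stand 425 mm apart (outside-to-outside) with their front faces coplanar on the −y side. 6 rungs, each 51 mm deep and 40 mm tall, span between the inner faces of the rails, front faces flush with the rails. The lowest rung's underside is at z = 189 mm and rungs are spaced 320 mm apart (underside to underside).


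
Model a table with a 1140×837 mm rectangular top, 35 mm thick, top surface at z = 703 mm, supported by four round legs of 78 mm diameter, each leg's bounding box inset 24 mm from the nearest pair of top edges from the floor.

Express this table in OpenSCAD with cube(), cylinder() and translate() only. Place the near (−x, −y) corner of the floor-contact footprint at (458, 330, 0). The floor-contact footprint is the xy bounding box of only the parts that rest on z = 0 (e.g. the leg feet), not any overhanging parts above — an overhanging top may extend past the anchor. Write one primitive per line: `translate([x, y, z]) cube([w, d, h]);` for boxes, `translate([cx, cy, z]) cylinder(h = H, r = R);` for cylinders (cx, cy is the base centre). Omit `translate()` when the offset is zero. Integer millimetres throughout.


translate([434, 306, 668]) cube([1140, 837, 35]);
translate([497, 369, 0]) cylinder(h = 668, r = 39);
translate([1511, 369, 0]) cylinder(h = 668, r = 39);
translate([497, 1080, 0]) cylinder(h = 668, r = 39);
translate([1511, 1080, 0]) cylinder(h = 668, r = 39);


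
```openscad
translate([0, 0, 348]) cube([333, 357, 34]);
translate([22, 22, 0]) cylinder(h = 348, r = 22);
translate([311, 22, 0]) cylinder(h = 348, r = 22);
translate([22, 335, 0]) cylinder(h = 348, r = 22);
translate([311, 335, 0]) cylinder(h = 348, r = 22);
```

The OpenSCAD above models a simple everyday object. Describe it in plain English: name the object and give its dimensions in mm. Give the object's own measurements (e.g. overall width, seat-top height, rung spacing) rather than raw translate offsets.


A four-legged stool. The seat is a 333×357×34 mm slab whose top surface is at z = 382 mm; four round legs, each 44 mm in diameter, run from the floor (z = 0) to the underside of the seat, each leg's axis is inset half a diameter from the nearest pair of seat edges (so the leg's bounding box is flush with the corner).


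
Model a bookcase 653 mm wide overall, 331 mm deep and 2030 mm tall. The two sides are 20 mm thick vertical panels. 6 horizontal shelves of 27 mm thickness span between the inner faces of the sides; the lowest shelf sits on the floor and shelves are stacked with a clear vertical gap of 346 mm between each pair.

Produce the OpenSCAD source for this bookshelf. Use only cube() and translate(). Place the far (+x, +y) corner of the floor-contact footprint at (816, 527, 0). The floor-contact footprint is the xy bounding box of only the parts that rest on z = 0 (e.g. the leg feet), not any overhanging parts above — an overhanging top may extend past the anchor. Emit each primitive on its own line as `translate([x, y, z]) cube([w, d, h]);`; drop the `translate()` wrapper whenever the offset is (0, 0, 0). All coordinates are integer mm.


translate([163, 196, 0]) cube([20, 331, 2030]);
translate([796, 196, 0]) cube([20, 331, 2030]);
translate([183, 196, 0]) cube([613, 331, 27]);
translate([183, 196, 373]) cube([613, 331, 27]);
translate([183, 196, 746]) cube([613, 331, 27]);
translate([183, 196, 1119]) cube([613, 331, 27]);
translate([183, 196, 1492]) cube([613, 331, 27]);
translate([183, 196, 1865]) cube([613, 331, 27]);


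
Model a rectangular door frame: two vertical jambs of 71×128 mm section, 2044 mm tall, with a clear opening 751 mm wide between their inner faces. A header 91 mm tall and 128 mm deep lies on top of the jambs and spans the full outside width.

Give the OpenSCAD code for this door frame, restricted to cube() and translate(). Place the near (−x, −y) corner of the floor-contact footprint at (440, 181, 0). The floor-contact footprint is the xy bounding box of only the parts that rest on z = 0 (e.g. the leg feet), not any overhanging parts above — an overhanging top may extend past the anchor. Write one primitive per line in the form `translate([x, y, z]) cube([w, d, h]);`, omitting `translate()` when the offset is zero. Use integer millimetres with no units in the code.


translate([440, 181, 0]) cube([71, 128, 2044]);
translate([1262, 181, 0]) cube([71, 128, 2044]);
translate([440, 181, 2044]) cube([893, 128, 91]);


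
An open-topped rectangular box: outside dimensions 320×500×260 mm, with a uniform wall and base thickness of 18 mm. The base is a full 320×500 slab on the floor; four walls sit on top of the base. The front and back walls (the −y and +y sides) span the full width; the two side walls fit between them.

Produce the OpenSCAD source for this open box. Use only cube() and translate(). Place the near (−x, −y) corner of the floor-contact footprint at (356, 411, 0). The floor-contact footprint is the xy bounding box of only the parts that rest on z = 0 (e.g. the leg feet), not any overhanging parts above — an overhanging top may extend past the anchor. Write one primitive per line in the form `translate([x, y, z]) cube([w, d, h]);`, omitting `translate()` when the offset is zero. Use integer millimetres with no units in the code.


translate([356, 411, 0]) cube([320, 500, 18]);
translate([356, 411, 18]) cube([320, 18, 242]);
translate([356, 893, 18]) cube([320, 18, 242]);
translate([356, 429, 18]) cube([18, 464, 242]);
translate([658, 429, 18]) cube([18, 464, 242]);


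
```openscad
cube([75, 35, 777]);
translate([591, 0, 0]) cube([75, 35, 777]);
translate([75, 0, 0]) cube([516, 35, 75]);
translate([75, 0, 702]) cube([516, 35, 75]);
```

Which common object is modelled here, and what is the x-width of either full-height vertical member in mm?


A picture frame. The border width is 75 mm.

Four thin pieces enclosing a rectangular opening — a picture frame. The two full-height stiles are 777 mm tall; the top rail sits at z = 702 and is 75 mm tall, so the border above the opening is 777 − 702 = 75 mm, matching the stile x-width.


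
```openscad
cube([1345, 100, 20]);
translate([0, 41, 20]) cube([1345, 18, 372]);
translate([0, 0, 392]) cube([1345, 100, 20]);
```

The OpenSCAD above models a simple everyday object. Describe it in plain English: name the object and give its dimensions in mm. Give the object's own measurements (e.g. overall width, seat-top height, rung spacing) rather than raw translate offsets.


An I-beam lying along x, 1345 mm long. Overall section height 412 mm. Two flanges 100 mm wide (y) and 20 mm thick, one on the floor and one at the top; a web 18 mm thick runs between them, centred on the flange width.


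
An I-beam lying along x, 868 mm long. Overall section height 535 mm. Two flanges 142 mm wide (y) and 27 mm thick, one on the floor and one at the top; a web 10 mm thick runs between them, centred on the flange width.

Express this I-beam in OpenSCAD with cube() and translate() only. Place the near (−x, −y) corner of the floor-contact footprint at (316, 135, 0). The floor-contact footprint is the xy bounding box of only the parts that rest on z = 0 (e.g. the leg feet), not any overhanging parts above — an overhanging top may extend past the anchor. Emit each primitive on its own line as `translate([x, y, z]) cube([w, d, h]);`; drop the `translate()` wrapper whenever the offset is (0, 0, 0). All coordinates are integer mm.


translate([316, 135, 0]) cube([868, 142, 27]);
translate([316, 201, 27]) cube([868, 10, 481]);
translate([316, 135, 508]) cube([868, 142, 27]);


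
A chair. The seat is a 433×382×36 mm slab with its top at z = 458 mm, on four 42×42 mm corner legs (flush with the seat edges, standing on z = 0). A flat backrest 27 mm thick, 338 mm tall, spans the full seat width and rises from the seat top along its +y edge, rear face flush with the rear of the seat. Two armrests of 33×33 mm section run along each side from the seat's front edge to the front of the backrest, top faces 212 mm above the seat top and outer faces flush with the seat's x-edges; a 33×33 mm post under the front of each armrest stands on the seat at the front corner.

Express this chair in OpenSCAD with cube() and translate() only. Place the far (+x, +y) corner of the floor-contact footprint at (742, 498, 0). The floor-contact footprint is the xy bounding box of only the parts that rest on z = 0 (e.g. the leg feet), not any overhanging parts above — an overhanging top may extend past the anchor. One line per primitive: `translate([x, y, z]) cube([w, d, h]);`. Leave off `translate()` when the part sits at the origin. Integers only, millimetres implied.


translate([309, 116, 422]) cube([433, 382, 36]);
translate([309, 116, 0]) cube([42, 42, 422]);
translate([700, 116, 0]) cube([42, 42, 422]);
translate([309, 456, 0]) cube([42, 42, 422]);
translate([700, 456, 0]) cube([42, 42, 422]);
translate([309, 471, 458]) cube([433, 27, 338]);
translate([309, 116, 637]) cube([33, 355, 33]);
translate([709, 116, 637]) cube([33, 355, 33]);
translate([309, 116, 458]) cube([33, 33, 179]);
translate([709, 116, 458]) cube([33, 33, 179]);
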